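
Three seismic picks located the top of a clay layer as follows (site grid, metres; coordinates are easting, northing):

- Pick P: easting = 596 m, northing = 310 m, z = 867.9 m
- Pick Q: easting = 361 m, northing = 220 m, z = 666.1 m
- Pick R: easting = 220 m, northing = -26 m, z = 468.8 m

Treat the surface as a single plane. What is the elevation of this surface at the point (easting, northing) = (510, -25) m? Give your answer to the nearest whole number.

Let the plane be z = a·easting + b·northing + c.
Pick Q−Pick P: −235a − 90b = −201.8;  Pick R−Pick P: −376a − 336b = −399.1.
Solving gives a = 0.70669, b = 0.39698.
Then c = 867.9 − a·596 − b·310 = 323.65.
At (510, -25): z = 360.4 − 9.9 + 323.65 = 674.1 m.

674 m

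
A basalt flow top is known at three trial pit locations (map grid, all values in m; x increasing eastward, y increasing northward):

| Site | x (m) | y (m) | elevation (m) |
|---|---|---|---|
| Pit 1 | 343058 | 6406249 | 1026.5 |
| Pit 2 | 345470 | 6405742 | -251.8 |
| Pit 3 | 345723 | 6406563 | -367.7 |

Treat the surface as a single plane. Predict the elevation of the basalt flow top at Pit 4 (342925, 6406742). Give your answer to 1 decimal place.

Two edge vectors: Pit 1→Pit 2 = (2412, -507, -1278.3), Pit 1→Pit 3 = (2665, 314, -1394.2).
Normal n = (Pit 1→Pit 2) × (Pit 1→Pit 3) = (1108245.6, -43859.1, 2108523).
So ∂z/∂x = −n_x/n_z = −0.525602803 and ∂z/∂y = −n_y/n_z = 0.020800864.
Intercept c from Pit 1: 1026.5 + 180312.25 − 133255.51 = 48083.23.
At (342925, 6406742): z = −180242.3 + 133265.8 + 48083.23 = 1106.7 m.

1106.7 m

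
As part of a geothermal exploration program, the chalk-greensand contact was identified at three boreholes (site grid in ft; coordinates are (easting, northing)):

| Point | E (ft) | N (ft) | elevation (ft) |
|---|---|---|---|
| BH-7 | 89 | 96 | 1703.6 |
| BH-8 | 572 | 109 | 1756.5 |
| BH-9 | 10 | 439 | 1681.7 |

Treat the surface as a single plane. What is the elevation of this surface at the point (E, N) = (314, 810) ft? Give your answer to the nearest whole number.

1701 ft

Two edge vectors: BH-7→BH-8 = (483, 13, 52.9), BH-7→BH-9 = (-79, 343, -21.9).
Normal n = (BH-7→BH-8) × (BH-7→BH-9) = (-18429.4, 6398.6, 166696).
So ∂z/∂E = −n_x/n_z = 0.11056 and ∂z/∂N = −n_y/n_z = −0.03838.
Intercept c from BH-7: 1703.6 − 9.84 + 3.68 = 1697.45.
At (314, 810): z = 34.7 − 31.1 + 1697.45 = 1701.1 ft.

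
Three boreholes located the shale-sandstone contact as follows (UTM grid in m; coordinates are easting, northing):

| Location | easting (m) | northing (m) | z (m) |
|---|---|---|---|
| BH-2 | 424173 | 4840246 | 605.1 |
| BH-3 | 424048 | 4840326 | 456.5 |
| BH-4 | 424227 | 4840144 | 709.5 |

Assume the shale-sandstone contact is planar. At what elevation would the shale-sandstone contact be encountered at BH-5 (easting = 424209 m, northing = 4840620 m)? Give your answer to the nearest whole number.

411 m

Let the plane be z = a·easting + b·northing + c.
BH-3−BH-2: −125a + 80b = −148.6;  BH-4−BH-2: 54a − 102b = 104.4.
Solving gives a = 0.80725979, b = −0.59615658.
Then c = 605.1 − a·424173 − b·4840246 = 2543731.81.
At (424209, 4840620): z = 342446.9 − 2885767.5 + 2543731.81 = 411.2 m.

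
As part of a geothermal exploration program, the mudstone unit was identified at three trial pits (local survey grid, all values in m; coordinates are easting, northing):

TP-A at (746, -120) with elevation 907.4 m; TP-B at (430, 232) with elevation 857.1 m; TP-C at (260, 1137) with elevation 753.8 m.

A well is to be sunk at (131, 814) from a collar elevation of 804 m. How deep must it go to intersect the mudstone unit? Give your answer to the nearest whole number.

21 m

Two edge vectors: TP-A→TP-B = (-316, 352, -50.3), TP-A→TP-C = (-486, 1257, -153.6).
Normal n = (TP-A→TP-B) × (TP-A→TP-C) = (9159.9, -24091.8, -226140).
So ∂z/∂easting = −n_x/n_z = 0.04051 and ∂z/∂northing = −n_y/n_z = −0.10653.
Intercept c from TP-A: 907.4 − 30.22 − 12.78 = 864.40.
At (131, 814): z_contact = 5.3 − 86.7 + 864.40 = 783.0 m.
Depth below ground = 804 − 783.0 = 21 m.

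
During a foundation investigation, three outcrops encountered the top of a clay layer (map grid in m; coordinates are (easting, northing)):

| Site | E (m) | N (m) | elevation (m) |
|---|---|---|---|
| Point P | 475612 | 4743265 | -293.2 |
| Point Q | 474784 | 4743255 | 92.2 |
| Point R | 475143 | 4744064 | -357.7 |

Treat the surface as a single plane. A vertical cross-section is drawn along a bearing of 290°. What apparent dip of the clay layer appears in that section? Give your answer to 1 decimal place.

Two edge vectors: Point P→Point Q = (-828, -10, 385.4), Point P→Point R = (-469, 799, -64.5).
Normal n = (Point P→Point Q) × (Point P→Point R) = (-307289.6, -234158.6, -666262).
So ∂z/∂E = −n_x/n_z = −0.46121 and ∂z/∂N = −n_y/n_z = −0.35145.
Unit vector along 290° is (sin 290°, cos 290°) = (-0.9397, 0.3420).
Slope in that direction = a·(-0.9397) + b·(0.3420) = 0.31320.
Apparent dip = arctan|0.31320| = 17.4° (true dip is 30.1°, so apparent ≤ true as expected).

17.4°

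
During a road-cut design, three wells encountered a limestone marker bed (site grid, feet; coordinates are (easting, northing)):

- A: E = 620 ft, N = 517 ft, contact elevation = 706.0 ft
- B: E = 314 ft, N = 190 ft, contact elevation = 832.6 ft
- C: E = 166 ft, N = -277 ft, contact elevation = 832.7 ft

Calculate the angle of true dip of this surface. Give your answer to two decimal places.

Let the plane be z = a·E + b·N + c.
B−A: −306a − 327b = 126.6;  C−A: −454a − 794b = 126.7.
Solving gives a = −0.62525, b = 0.19794.
Gradient magnitude |∇z| = √(a² + b²) = √(0.39093 + 0.03918) = 0.65583.
True dip = arctan(0.65583) = 33.26°, dipping toward ESE (azimuth ≈ 108°).

33.26°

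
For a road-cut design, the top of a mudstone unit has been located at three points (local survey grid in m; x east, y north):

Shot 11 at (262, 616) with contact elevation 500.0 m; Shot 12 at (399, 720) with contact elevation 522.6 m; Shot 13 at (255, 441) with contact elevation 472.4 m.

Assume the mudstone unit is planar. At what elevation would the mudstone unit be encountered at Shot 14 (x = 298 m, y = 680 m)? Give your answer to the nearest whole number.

512 m

Let the plane be z = a·x + b·y + c.
Shot 12−Shot 11: 137a + 104b = 22.6;  Shot 13−Shot 11: −7a − 175b = −27.6.
Solving gives a = 0.04666, b = 0.15585.
Then c = 500 − a·262 − b·616 = 391.77.
At (298, 680): z = 13.9 + 106.0 + 391.77 = 511.7 m.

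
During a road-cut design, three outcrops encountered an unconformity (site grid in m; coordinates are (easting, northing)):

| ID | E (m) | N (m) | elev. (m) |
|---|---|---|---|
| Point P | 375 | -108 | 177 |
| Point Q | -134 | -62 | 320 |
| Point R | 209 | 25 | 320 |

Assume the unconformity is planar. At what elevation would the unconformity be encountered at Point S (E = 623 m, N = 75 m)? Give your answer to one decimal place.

275.1 m

Let the plane be z = a·E + b·N + c.
Point Q−Point P: −509a + 46b = 143;  Point R−Point P: −166a + 133b = 143.
Solving gives a = −0.20714, b = 0.81665.
Then c = 177 − a·375 − b·-108 = 342.88.
At (623, 75): z = −129.0 + 61.2 + 342.88 = 275.1 m.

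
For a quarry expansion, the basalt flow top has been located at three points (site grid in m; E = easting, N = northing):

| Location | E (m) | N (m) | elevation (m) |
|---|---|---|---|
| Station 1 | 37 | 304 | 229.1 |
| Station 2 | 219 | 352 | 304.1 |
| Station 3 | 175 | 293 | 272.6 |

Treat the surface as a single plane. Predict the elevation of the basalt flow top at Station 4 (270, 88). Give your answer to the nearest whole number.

Let the plane be z = a·E + b·N + c.
Station 2−Station 1: 182a + 48b = 75;  Station 3−Station 1: 138a − 11b = 43.5.
Solving gives a = 0.33770, b = 0.28205.
Then c = 229.1 − a·37 − b·304 = 130.86.
At (270, 88): z = 91.2 + 24.8 + 130.86 = 246.9 m.

247 m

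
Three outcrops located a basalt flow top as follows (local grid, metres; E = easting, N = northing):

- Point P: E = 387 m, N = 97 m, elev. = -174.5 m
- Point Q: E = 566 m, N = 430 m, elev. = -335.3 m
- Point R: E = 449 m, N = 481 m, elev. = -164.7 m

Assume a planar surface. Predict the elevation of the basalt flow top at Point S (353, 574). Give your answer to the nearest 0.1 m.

Two edge vectors: Point P→Point Q = (179, 333, -160.8), Point P→Point R = (62, 384, 9.8).
Normal n = (Point P→Point Q) × (Point P→Point R) = (65010.6, -11723.8, 48090).
So ∂z/∂E = −n_x/n_z = −1.35185 and ∂z/∂N = −n_y/n_z = 0.24379.
Intercept c from Point P: -174.5 + 523.17 − 23.65 = 325.02.
At (353, 574): z = −477.2 + 139.9 + 325.02 = -12.2 m.

-12.2 m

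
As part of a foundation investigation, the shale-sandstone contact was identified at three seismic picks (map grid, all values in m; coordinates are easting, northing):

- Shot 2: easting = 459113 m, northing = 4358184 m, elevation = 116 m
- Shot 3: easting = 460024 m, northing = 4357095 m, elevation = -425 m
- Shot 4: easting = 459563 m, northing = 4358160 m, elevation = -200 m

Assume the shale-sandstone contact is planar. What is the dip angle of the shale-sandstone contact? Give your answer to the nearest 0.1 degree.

Let the plane be z = a·easting + b·northing + c.
Shot 3−Shot 2: 911a − 1089b = −541;  Shot 4−Shot 2: 450a − 24b = −316.
Solving gives a = −0.70728, b = −0.09489.
Gradient magnitude |∇z| = √(a² + b²) = √(0.50025 + 0.00900) = 0.71362.
True dip = arctan(0.71362) = 35.5°, dipping toward E (azimuth ≈ 082°).

35.5°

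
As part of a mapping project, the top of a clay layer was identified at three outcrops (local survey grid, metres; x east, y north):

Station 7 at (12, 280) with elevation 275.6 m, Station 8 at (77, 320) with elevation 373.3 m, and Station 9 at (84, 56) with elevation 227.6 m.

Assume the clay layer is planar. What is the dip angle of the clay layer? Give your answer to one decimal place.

Let the plane be z = a·x + b·y + c.
Station 8−Station 7: 65a + 40b = 97.7;  Station 9−Station 7: 72a − 224b = −48.
Solving gives a = 1.14477, b = 0.58225.
Gradient magnitude |∇z| = √(a² + b²) = √(1.31050 + 0.33901) = 1.28433.
True dip = arctan(1.28433) = 52.1°, dipping toward WSW (azimuth ≈ 243°).

52.1°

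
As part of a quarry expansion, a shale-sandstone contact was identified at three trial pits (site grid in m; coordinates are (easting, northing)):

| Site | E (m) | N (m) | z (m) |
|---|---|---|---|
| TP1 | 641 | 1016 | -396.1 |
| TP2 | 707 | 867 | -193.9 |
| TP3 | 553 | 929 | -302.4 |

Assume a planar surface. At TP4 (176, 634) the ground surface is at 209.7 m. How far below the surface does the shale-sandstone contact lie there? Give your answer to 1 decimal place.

Let the plane be z = a·E + b·N + c.
TP2−TP1: 66a − 149b = 202.2;  TP3−TP1: −88a − 87b = 93.7.
Solving gives a = 0.192537, b = −1.271762.
Then c = -396.1 − a·641 − b·1016 = 772.59.
At (176, 634): z_contact = 33.89 − 806.30 + 772.59 = 0.18 m.
Depth below ground = 209.7 − 0.18 = 209.5 m.

209.5 m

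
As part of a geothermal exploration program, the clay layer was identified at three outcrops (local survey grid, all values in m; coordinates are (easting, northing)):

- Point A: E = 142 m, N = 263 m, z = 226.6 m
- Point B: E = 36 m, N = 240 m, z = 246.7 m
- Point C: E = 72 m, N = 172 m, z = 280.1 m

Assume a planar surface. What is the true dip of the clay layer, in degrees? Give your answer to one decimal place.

Two edge vectors: Point A→Point B = (-106, -23, 20.1), Point A→Point C = (-70, -91, 53.5).
Normal n = (Point A→Point B) × (Point A→Point C) = (598.6, 4264, 8036).
So ∂z/∂E = −n_x/n_z = −0.07449 and ∂z/∂N = −n_y/n_z = −0.53061.
Gradient magnitude |∇z| = √(a² + b²) = √(0.00555 + 0.28155) = 0.53582.
True dip = arctan(0.53582) = 28.2°, dipping toward N (azimuth ≈ 008°).

28.2°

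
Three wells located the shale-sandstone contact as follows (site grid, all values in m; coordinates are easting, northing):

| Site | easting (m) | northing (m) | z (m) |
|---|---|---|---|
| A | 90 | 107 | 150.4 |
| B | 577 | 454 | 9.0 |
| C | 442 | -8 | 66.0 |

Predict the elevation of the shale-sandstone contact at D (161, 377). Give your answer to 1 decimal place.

Let the plane be z = a·easting + b·northing + c.
B−A: 487a + 347b = −141.4;  C−A: 352a − 115b = −84.4.
Solving gives a = −0.25567, b = −0.04867.
Then c = 150.4 − a·90 − b·107 = 178.62.
At (161, 377): z = −41.2 − 18.3 + 178.62 = 119.1 m.

119.1 m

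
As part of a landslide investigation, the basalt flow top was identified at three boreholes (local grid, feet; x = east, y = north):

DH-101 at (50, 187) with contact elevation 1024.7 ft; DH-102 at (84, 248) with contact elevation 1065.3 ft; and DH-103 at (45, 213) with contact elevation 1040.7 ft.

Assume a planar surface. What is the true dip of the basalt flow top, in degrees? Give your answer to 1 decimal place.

32.3°

Let the plane be z = a·x + b·y + c.
DH-102−DH-101: 34a + 61b = 40.6;  DH-103−DH-101: −5a + 26b = 16.
Solving gives a = 0.06695, b = 0.62826.
Gradient magnitude |∇z| = √(a² + b²) = √(0.00448 + 0.39471) = 0.63182.
True dip = arctan(0.63182) = 32.3°, dipping toward S (azimuth ≈ 186°).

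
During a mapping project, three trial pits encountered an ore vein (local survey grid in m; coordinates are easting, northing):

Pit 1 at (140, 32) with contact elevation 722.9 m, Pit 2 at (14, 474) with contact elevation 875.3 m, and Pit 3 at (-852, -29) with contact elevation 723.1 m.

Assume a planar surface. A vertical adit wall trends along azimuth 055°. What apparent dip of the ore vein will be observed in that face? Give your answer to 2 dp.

10.04°

Let the plane be z = a·easting + b·northing + c.
Pit 2−Pit 1: −126a + 442b = 152.4;  Pit 3−Pit 1: −992a − 61b = 0.2.
Solving gives a = −0.02104, b = 0.33880.
Unit vector along 055° is (sin 55°, cos 55°) = (0.8192, 0.5736).
Slope in that direction = a·(0.8192) + b·(0.5736) = 0.17710.
Apparent dip = arctan|0.17710| = 10.04° (true dip is 18.7°, so apparent ≤ true as expected).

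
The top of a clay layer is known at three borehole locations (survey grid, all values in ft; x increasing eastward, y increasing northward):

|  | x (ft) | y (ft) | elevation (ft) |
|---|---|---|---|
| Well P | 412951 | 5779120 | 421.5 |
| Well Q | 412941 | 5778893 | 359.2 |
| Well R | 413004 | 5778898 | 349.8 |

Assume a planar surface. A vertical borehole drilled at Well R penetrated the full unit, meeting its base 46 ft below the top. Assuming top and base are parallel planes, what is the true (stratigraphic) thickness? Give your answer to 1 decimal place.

Let the plane be z = a·x + b·y + c.
Well Q−Well P: −10a − 227b = −62.3;  Well R−Well P: 53a − 222b = −71.7.
Solving gives a = −0.17159, b = 0.28201.
|∇z| = √(a²+b²) = 0.33011, so dip δ = arctan(0.33011) = 18.27°.
True thickness = vertical thickness × cos δ = 46 × cos 18.27° = 43.7 ft.

43.7 ft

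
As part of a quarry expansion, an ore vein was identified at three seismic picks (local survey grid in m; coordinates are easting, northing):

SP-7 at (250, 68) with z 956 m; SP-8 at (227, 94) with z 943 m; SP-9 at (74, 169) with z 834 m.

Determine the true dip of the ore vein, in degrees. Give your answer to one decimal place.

40.6°

Let the plane be z = a·easting + b·northing + c.
SP-8−SP-7: −23a + 26b = −13;  SP-9−SP-7: −176a + 101b = −122.
Solving gives a = 0.82512, b = 0.22992.
Gradient magnitude |∇z| = √(a² + b²) = √(0.68083 + 0.05286) = 0.85656.
True dip = arctan(0.85656) = 40.6°, dipping toward WSW (azimuth ≈ 254°).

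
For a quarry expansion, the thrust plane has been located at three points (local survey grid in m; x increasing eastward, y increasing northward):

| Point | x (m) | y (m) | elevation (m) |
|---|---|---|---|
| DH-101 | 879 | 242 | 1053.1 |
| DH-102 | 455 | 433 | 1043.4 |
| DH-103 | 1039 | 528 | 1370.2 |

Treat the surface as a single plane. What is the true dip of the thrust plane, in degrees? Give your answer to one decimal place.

44.1°

Two edge vectors: DH-101→DH-102 = (-424, 191, -9.7), DH-101→DH-103 = (160, 286, 317.1).
Normal n = (DH-101→DH-102) × (DH-101→DH-103) = (63340.3, 132898.4, -151824).
So ∂z/∂x = −n_x/n_z = 0.41720 and ∂z/∂y = −n_y/n_z = 0.87535.
Gradient magnitude |∇z| = √(a² + b²) = √(0.17405 + 0.76623) = 0.96968.
True dip = arctan(0.96968) = 44.1°, dipping toward SSW (azimuth ≈ 205°).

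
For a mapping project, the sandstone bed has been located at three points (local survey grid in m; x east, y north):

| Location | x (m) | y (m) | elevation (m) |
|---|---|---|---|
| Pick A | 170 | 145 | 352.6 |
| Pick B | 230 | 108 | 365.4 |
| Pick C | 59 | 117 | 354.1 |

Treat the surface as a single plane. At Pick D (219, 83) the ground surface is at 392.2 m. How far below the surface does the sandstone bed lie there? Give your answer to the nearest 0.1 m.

Two edge vectors: Pick A→Pick B = (60, -37, 12.8), Pick A→Pick C = (-111, -28, 1.5).
Normal n = (Pick A→Pick B) × (Pick A→Pick C) = (302.9, -1510.8, -5787).
So ∂z/∂x = −n_x/n_z = 0.05234 and ∂z/∂y = −n_y/n_z = −0.26107.
Intercept c from Pick A: 352.6 − 8.90 + 37.85 = 381.56.
At (219, 83): z_contact = 11.46 − 21.67 + 381.56 = 371.35 m.
Depth below ground = 392.2 − 371.35 = 20.8 m.

20.8 m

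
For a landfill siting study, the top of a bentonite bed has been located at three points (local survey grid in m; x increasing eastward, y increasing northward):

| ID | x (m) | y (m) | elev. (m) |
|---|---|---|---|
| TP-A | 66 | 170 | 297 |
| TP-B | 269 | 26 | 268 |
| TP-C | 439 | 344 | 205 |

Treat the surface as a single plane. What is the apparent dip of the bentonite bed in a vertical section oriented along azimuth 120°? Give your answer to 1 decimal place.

7.6°

Two edge vectors: TP-A→TP-B = (203, -144, -29), TP-A→TP-C = (373, 174, -92).
Normal n = (TP-A→TP-B) × (TP-A→TP-C) = (18294, 7859, 89034).
So ∂z/∂x = −n_x/n_z = −0.20547 and ∂z/∂y = −n_y/n_z = −0.08827.
Unit vector along 120° is (sin 120°, cos 120°) = (0.8660, -0.5000).
Slope in that direction = a·(0.8660) + b·(-0.5000) = −0.13381.
Apparent dip = arctan|0.13381| = 7.6° (true dip is 12.6°, so apparent ≤ true as expected).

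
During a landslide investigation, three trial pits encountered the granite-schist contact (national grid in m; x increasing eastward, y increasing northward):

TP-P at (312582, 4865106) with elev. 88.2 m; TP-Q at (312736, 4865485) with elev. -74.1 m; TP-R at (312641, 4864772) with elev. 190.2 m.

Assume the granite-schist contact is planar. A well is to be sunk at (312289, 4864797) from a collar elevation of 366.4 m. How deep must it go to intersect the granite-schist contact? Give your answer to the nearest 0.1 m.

Let the plane be z = a·x + b·y + c.
TP-Q−TP-P: 154a + 379b = −162.3;  TP-R−TP-P: 59a − 334b = 102.
Solving gives a = −0.210715883, b = −0.342611488.
Then c = 88.2 − a·312582 − b·4865106 = 1732795.40.
At (312289, 4864797): z_contact = −65804.25 − 1666735.34 + 1732795.40 = 255.81 m.
Depth below ground = 366.4 − 255.81 = 110.6 m.

110.6 m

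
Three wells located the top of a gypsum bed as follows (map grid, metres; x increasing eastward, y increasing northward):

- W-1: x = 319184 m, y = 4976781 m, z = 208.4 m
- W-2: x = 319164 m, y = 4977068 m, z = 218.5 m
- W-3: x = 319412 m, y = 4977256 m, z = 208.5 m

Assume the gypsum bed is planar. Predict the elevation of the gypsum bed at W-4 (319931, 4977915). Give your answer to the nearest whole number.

Two edge vectors: W-1→W-2 = (-20, 287, 10.1), W-1→W-3 = (228, 475, 0.1).
Normal n = (W-1→W-2) × (W-1→W-3) = (-4768.8, 2304.8, -74936).
So ∂z/∂x = −n_x/n_z = −0.06363830 and ∂z/∂y = −n_y/n_z = 0.03075691.
Intercept c from W-1: 208.4 + 20312.33 − 153070.42 = −132549.69.
At (319931, 4977915): z = −20359.9 + 153105.3 − 132549.69 = 195.7 m.

196 m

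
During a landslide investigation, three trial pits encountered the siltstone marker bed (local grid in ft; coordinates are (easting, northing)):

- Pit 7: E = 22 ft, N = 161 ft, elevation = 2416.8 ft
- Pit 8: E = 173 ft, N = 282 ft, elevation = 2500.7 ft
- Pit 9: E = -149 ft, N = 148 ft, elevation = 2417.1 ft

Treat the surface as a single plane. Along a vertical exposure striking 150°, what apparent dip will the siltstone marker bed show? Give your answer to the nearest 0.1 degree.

Let the plane be z = a·E + b·N + c.
Pit 8−Pit 7: 151a + 121b = 83.9;  Pit 9−Pit 7: −171a − 13b = 0.3.
Solving gives a = −0.06018, b = 0.76849.
Unit vector along 150° is (sin 150°, cos 150°) = (0.5000, -0.8660).
Slope in that direction = a·(0.5000) + b·(-0.8660) = −0.69562.
Apparent dip = arctan|0.69562| = 34.8° (true dip is 37.6°, so apparent ≤ true as expected).

34.8°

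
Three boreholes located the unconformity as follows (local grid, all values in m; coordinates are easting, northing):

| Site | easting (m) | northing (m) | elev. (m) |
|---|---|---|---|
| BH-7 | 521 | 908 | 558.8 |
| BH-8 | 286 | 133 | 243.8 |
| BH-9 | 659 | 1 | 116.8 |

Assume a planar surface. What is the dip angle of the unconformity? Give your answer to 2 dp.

Two edge vectors: BH-7→BH-8 = (-235, -775, -315), BH-7→BH-9 = (138, -907, -442).
Normal n = (BH-7→BH-8) × (BH-7→BH-9) = (56845, -147340, 320095).
So ∂z/∂easting = −n_x/n_z = −0.17759 and ∂z/∂northing = −n_y/n_z = 0.46030.
Gradient magnitude |∇z| = √(a² + b²) = √(0.03154 + 0.21188) = 0.49337.
True dip = arctan(0.49337) = 26.26°, dipping toward SSE (azimuth ≈ 159°).

26.26°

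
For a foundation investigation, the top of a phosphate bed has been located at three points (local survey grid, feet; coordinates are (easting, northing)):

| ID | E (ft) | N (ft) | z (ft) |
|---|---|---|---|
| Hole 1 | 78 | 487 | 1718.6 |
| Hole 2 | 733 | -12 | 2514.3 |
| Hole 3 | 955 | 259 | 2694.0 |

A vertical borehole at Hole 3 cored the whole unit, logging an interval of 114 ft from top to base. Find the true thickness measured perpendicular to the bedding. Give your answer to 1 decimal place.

Two edge vectors: Hole 1→Hole 2 = (655, -499, 795.7), Hole 1→Hole 3 = (877, -228, 975.4).
Normal n = (Hole 1→Hole 2) × (Hole 1→Hole 3) = (-305305, 58941.9, 288283).
So ∂z/∂E = −n_x/n_z = 1.05905 and ∂z/∂N = −n_y/n_z = −0.20446.
|∇z| = √(a²+b²) = 1.07860, so dip δ = arctan(1.07860) = 47.17°.
True thickness = vertical thickness × cos δ = 114 × cos 47.17° = 77.5 ft.

77.5 ft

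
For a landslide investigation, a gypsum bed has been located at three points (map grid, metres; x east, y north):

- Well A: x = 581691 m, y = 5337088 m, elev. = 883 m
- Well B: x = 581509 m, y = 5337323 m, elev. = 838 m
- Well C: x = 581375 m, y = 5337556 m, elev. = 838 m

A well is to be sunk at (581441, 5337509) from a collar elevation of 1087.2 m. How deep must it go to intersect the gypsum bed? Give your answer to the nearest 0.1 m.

211.8 m

Two edge vectors: Well A→Well B = (-182, 235, -45), Well A→Well C = (-316, 468, -45).
Normal n = (Well A→Well B) × (Well A→Well C) = (10485, 6030, -10916).
So ∂z/∂x = −n_x/n_z = 0.960516673 and ∂z/∂y = −n_y/n_z = 0.552400147.
Intercept c from Well A: 883 − 558723.90 − 2948208.19 = −3506049.10.
At (581441, 5337509): z_contact = 558483.77 + 2948440.75 − 3506049.10 = 875.43 m.
Depth below ground = 1087.2 − 875.43 = 211.8 m.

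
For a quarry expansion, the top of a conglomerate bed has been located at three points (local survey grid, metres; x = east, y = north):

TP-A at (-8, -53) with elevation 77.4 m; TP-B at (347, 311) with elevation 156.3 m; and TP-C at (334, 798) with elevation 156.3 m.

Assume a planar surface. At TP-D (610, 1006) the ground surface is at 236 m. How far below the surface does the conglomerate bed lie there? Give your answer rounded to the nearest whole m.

19 m

Two edge vectors: TP-A→TP-B = (355, 364, 78.9), TP-A→TP-C = (342, 851, 78.9).
Normal n = (TP-A→TP-B) × (TP-A→TP-C) = (-38424.3, -1025.7, 177617).
So ∂z/∂x = −n_x/n_z = 0.21633 and ∂z/∂y = −n_y/n_z = 0.00577.
Intercept c from TP-A: 77.4 + 1.73 + 0.31 = 79.44.
At (610, 1006): z_contact = 132.0 + 5.8 + 79.44 = 217.2 m.
Depth below ground = 236 − 217.2 = 19 m.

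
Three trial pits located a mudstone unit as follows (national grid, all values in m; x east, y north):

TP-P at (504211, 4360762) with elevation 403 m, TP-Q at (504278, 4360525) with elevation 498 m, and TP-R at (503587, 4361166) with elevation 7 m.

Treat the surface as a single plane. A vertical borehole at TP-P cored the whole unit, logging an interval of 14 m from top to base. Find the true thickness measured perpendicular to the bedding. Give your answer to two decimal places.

Let the plane be z = a·x + b·y + c.
TP-Q−TP-P: 67a − 237b = 95;  TP-R−TP-P: −624a + 404b = −396.
Solving gives a = 0.45913, b = −0.27105.
|∇z| = √(a²+b²) = 0.53317, so dip δ = arctan(0.53317) = 28.07°.
True thickness = vertical thickness × cos δ = 14 × cos 28.07° = 12.35 m.

12.35 m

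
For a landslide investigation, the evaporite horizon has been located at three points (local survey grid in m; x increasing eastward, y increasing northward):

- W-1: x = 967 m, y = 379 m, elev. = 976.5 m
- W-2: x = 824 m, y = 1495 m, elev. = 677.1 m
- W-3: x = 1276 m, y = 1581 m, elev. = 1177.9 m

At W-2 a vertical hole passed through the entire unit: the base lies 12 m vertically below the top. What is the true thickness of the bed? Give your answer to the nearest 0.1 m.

Two edge vectors: W-1→W-2 = (-143, 1116, -299.4), W-1→W-3 = (309, 1202, 201.4).
Normal n = (W-1→W-2) × (W-1→W-3) = (584641.2, -63714.4, -516730).
So ∂z/∂x = −n_x/n_z = 1.13142 and ∂z/∂y = −n_y/n_z = −0.12330.
|∇z| = √(a²+b²) = 1.13812, so dip δ = arctan(1.13812) = 48.70°.
True thickness = vertical thickness × cos δ = 12 × cos 48.70° = 7.9 m.

7.9 m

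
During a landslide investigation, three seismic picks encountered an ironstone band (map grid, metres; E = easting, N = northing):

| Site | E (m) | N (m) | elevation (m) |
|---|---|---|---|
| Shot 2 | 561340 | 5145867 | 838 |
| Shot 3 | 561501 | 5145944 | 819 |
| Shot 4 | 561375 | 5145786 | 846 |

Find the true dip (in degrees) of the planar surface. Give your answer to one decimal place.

7.8°

Let the plane be z = a·E + b·N + c.
Shot 3−Shot 2: 161a + 77b = −19;  Shot 4−Shot 2: 35a − 81b = 8.
Solving gives a = −0.05866, b = −0.12411.
Gradient magnitude |∇z| = √(a² + b²) = √(0.00344 + 0.01540) = 0.13727.
True dip = arctan(0.13727) = 7.8°, dipping toward NNE (azimuth ≈ 025°).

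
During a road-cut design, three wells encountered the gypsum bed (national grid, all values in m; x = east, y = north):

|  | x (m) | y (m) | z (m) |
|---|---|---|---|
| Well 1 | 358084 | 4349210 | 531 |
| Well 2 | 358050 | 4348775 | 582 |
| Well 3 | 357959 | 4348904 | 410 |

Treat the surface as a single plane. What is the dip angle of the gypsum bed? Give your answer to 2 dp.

57.51°

Two edge vectors: Well 1→Well 2 = (-34, -435, 51), Well 1→Well 3 = (-125, -306, -121).
Normal n = (Well 1→Well 2) × (Well 1→Well 3) = (68241, -10489, -43971).
So ∂z/∂x = −n_x/n_z = 1.55195 and ∂z/∂y = −n_y/n_z = −0.23854.
Gradient magnitude |∇z| = √(a² + b²) = √(2.40856 + 0.05690) = 1.57018.
True dip = arctan(1.57018) = 57.51°, dipping toward W (azimuth ≈ 279°).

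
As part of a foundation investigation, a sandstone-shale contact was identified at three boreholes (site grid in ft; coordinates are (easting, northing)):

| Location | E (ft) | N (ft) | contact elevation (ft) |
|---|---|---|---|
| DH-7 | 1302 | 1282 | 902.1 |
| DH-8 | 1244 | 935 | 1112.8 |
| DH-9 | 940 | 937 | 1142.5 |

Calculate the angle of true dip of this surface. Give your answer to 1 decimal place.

Let the plane be z = a·E + b·N + c.
DH-8−DH-7: −58a − 347b = 210.7;  DH-9−DH-7: −362a − 345b = 240.4.
Solving gives a = −0.10158, b = −0.59023.
Gradient magnitude |∇z| = √(a² + b²) = √(0.01032 + 0.34837) = 0.59890.
True dip = arctan(0.59890) = 30.9°, dipping toward N (azimuth ≈ 010°).

30.9°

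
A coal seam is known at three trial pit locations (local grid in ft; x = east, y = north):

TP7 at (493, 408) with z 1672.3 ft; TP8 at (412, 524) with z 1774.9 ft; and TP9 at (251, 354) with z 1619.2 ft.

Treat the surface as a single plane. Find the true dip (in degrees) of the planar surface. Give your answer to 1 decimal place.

Let the plane be z = a·x + b·y + c.
TP8−TP7: −81a + 116b = 102.6;  TP9−TP7: −242a − 54b = −53.1.
Solving gives a = 0.01908, b = 0.89781.
Gradient magnitude |∇z| = √(a² + b²) = √(0.00036 + 0.80606) = 0.89801.
True dip = arctan(0.89801) = 41.9°, dipping toward S (azimuth ≈ 181°).

41.9°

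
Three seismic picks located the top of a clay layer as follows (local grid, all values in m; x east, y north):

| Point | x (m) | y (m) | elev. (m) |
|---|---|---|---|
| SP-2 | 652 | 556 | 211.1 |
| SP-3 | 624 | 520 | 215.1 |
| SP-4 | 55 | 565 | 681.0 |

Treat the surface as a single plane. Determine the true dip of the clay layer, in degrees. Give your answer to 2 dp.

Two edge vectors: SP-2→SP-3 = (-28, -36, 4), SP-2→SP-4 = (-597, 9, 469.9).
Normal n = (SP-2→SP-3) × (SP-2→SP-4) = (-16952.4, 10769.2, -21744).
So ∂z/∂x = −n_x/n_z = −0.77964 and ∂z/∂y = −n_y/n_z = 0.49527.
Gradient magnitude |∇z| = √(a² + b²) = √(0.60783 + 0.24529) = 0.92365.
True dip = arctan(0.92365) = 42.73°, dipping toward ESE (azimuth ≈ 122°).

42.73°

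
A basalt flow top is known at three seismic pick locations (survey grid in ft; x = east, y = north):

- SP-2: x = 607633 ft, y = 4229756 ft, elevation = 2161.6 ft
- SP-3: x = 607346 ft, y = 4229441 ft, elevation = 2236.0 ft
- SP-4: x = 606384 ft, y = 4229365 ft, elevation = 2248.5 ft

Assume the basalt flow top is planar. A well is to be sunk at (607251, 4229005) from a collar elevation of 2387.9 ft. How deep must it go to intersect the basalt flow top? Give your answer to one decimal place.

47.1 ft

Let the plane be z = a·x + b·y + c.
SP-3−SP-2: −287a − 315b = 74.4;  SP-4−SP-2: −1249a − 391b = 86.9.
Solving gives a = 0.006105228, b = −0.241753017.
Then c = 2161.6 − a·607633 − b·4229756 = 1021008.14.
At (607251, 4229005): z_contact = 3707.41 − 1022374.72 + 1021008.14 = 2340.82 ft.
Depth below ground = 2387.9 − 2340.82 = 47.1 ft.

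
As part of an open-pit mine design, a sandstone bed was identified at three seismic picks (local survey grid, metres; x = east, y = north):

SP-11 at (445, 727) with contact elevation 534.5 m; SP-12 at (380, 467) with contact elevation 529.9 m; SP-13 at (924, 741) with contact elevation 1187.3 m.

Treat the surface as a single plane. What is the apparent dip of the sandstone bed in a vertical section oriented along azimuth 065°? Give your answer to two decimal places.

47.89°

Two edge vectors: SP-11→SP-12 = (-65, -260, -4.6), SP-11→SP-13 = (479, 14, 652.8).
Normal n = (SP-11→SP-12) × (SP-11→SP-13) = (-169663.6, 40228.6, 123630).
So ∂z/∂x = −n_x/n_z = 1.37235 and ∂z/∂y = −n_y/n_z = −0.32540.
Unit vector along 065° is (sin 65°, cos 65°) = (0.9063, 0.4226).
Slope in that direction = a·(0.9063) + b·(0.4226) = 1.10625.
Apparent dip = arctan|1.10625| = 47.89° (true dip is 54.7°, so apparent ≤ true as expected).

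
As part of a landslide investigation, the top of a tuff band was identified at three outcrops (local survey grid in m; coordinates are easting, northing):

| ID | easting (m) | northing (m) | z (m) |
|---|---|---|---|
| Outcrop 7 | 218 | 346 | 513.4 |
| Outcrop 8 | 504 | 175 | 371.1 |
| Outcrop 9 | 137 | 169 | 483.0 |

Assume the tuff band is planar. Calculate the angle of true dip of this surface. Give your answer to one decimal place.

23.8°

Two edge vectors: Outcrop 7→Outcrop 8 = (286, -171, -142.3), Outcrop 7→Outcrop 9 = (-81, -177, -30.4).
Normal n = (Outcrop 7→Outcrop 8) × (Outcrop 7→Outcrop 9) = (-19988.7, 20220.7, -64473).
So ∂z/∂easting = −n_x/n_z = −0.31003 and ∂z/∂northing = −n_y/n_z = 0.31363.
Gradient magnitude |∇z| = √(a² + b²) = √(0.09612 + 0.09836) = 0.44100.
True dip = arctan(0.44100) = 23.8°, dipping toward SE (azimuth ≈ 135°).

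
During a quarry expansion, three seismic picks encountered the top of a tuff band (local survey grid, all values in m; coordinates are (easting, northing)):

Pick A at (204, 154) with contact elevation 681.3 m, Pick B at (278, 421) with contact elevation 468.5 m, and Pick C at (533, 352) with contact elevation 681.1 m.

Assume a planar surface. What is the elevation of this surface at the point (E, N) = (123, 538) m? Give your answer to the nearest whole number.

267 m

Let the plane be z = a·E + b·N + c.
Pick B−Pick A: 74a + 267b = −212.8;  Pick C−Pick A: 329a + 198b = −0.2.
Solving gives a = 0.57495, b = −0.95635.
Then c = 681.3 − a·204 − b·154 = 711.29.
At (123, 538): z = 70.7 − 514.5 + 711.29 = 267.5 m.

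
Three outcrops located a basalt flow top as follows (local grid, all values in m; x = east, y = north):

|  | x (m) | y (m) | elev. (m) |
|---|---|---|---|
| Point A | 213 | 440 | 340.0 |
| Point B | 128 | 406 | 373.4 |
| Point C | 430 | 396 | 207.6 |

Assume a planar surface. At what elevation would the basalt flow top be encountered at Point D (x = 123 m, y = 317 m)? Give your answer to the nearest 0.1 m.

Two edge vectors: Point A→Point B = (-85, -34, 33.4), Point A→Point C = (217, -44, -132.4).
Normal n = (Point A→Point B) × (Point A→Point C) = (5971.2, -4006.2, 11118).
So ∂z/∂x = −n_x/n_z = −0.53708 and ∂z/∂y = −n_y/n_z = 0.36033.
Intercept c from Point A: 340 + 114.40 − 158.55 = 295.85.
At (123, 317): z = −66.1 + 114.2 + 295.85 = 344.0 m.

344.0 m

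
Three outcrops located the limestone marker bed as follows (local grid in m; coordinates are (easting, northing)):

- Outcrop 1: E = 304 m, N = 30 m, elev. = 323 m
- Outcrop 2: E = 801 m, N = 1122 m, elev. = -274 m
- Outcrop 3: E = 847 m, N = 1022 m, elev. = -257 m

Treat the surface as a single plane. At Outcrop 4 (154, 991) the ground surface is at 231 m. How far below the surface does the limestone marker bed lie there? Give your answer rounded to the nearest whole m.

192 m

Two edge vectors: Outcrop 1→Outcrop 2 = (497, 1092, -597), Outcrop 1→Outcrop 3 = (543, 992, -580).
Normal n = (Outcrop 1→Outcrop 2) × (Outcrop 1→Outcrop 3) = (-41136, -35911, -99932).
So ∂z/∂E = −n_x/n_z = −0.41164 and ∂z/∂N = −n_y/n_z = −0.35935.
Intercept c from Outcrop 1: 323 + 125.14 + 10.78 = 458.92.
At (154, 991): z_contact = −63.4 − 356.1 + 458.92 = 39.4 m.
Depth below ground = 231 − 39.4 = 192 m.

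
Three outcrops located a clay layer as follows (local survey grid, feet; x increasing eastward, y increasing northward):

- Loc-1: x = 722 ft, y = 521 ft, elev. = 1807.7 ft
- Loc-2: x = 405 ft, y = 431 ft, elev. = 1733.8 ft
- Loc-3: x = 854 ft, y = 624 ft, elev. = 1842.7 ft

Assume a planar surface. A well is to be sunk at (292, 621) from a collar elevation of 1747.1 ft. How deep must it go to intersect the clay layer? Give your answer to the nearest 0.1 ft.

25.3 ft

Two edge vectors: Loc-1→Loc-2 = (-317, -90, -73.9), Loc-1→Loc-3 = (132, 103, 35).
Normal n = (Loc-1→Loc-2) × (Loc-1→Loc-3) = (4461.7, 1340.2, -20771).
So ∂z/∂x = −n_x/n_z = 0.21480 and ∂z/∂y = −n_y/n_z = 0.06452.
Intercept c from Loc-1: 1807.7 − 155.09 − 33.62 = 1618.99.
At (292, 621): z_contact = 62.72 + 40.07 + 1618.99 = 1721.79 ft.
Depth below ground = 1747.1 − 1721.79 = 25.3 ft.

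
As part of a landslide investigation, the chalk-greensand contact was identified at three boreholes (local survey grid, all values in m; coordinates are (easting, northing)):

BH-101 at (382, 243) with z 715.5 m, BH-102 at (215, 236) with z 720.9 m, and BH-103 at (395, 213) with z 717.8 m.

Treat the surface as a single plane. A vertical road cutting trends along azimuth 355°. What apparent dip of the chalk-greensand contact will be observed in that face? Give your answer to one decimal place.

4.9°

Two edge vectors: BH-101→BH-102 = (-167, -7, 5.4), BH-101→BH-103 = (13, -30, 2.3).
Normal n = (BH-101→BH-102) × (BH-101→BH-103) = (145.9, 454.3, 5101).
So ∂z/∂E = −n_x/n_z = −0.02860 and ∂z/∂N = −n_y/n_z = −0.08906.
Unit vector along 355° is (sin 355°, cos 355°) = (-0.0872, 0.9962).
Slope in that direction = a·(-0.0872) + b·(0.9962) = −0.08623.
Apparent dip = arctan|0.08623| = 4.9° (true dip is 5.3°, so apparent ≤ true as expected).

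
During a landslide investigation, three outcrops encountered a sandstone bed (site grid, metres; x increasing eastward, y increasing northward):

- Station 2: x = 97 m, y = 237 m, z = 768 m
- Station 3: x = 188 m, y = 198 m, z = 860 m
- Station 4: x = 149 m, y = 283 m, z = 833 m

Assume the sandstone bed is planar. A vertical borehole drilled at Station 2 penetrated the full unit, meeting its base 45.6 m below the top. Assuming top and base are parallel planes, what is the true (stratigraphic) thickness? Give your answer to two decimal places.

30.61 m

Two edge vectors: Station 2→Station 3 = (91, -39, 92), Station 2→Station 4 = (52, 46, 65).
Normal n = (Station 2→Station 3) × (Station 2→Station 4) = (-6767, -1131, 6214).
So ∂z/∂x = −n_x/n_z = 1.08899 and ∂z/∂y = −n_y/n_z = 0.18201.
|∇z| = √(a²+b²) = 1.10410, so dip δ = arctan(1.10410) = 47.83°.
True thickness = vertical thickness × cos δ = 45.6 × cos 47.83° = 30.61 m.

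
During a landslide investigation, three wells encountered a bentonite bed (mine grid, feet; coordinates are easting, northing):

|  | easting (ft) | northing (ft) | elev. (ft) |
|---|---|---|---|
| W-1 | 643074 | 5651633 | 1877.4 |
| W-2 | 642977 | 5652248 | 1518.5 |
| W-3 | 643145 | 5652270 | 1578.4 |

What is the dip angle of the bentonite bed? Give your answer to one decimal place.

Let the plane be z = a·easting + b·northing + c.
W-2−W-1: −97a + 615b = −358.9;  W-3−W-1: 71a + 637b = −299.
Solving gives a = 0.42421, b = −0.51667.
Gradient magnitude |∇z| = √(a² + b²) = √(0.17995 + 0.26695) = 0.66851.
True dip = arctan(0.66851) = 33.8°, dipping toward NW (azimuth ≈ 321°).

33.8°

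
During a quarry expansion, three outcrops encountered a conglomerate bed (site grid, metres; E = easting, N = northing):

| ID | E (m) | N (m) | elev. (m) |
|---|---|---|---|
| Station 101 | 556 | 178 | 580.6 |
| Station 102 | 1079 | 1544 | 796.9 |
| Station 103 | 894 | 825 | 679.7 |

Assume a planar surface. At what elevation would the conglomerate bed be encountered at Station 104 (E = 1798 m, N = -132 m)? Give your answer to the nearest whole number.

Two edge vectors: Station 101→Station 102 = (523, 1366, 216.3), Station 101→Station 103 = (338, 647, 99.1).
Normal n = (Station 101→Station 102) × (Station 101→Station 103) = (-4575.5, 21280.1, -123327).
So ∂z/∂E = −n_x/n_z = −0.03710 and ∂z/∂N = −n_y/n_z = 0.17255.
Intercept c from Station 101: 580.6 + 20.63 − 30.71 = 570.51.
At (1798, -132): z = −66.7 − 22.8 + 570.51 = 481.0 m.

481 m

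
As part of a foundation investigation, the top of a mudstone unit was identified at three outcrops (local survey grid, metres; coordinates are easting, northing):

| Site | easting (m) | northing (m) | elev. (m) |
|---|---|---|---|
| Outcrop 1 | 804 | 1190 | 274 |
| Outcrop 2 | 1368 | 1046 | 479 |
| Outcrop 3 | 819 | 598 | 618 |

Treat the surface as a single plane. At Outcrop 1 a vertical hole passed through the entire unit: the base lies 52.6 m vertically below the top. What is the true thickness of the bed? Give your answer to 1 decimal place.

44.8 m

Let the plane be z = a·easting + b·northing + c.
Outcrop 2−Outcrop 1: 564a − 144b = 205;  Outcrop 3−Outcrop 1: 15a − 592b = 344.
Solving gives a = 0.21651, b = −0.57560.
|∇z| = √(a²+b²) = 0.61497, so dip δ = arctan(0.61497) = 31.59°.
True thickness = vertical thickness × cos δ = 52.6 × cos 31.59° = 44.8 m.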